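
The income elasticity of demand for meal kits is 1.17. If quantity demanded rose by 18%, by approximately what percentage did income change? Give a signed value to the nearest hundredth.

15.38

%ΔQ ≈ E × %ΔI ⇒ %ΔI = %ΔQ / E = (18%)/(1.17) ≈ 15.38%.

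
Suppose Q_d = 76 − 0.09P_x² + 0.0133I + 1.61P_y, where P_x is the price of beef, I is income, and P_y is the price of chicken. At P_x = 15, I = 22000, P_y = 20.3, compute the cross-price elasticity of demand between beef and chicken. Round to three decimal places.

At the given point, Q_d = 76 − 0.09(15)² + 0.0133(22000) + 1.61(20.3) = 76 − 20.25 + 292.6 + 32.683 = 381.033.
∂Q_d/∂P_y = +1.61, so E_xy = 1.61·(20.3/381.033) ≈ 0.086.
E_xy > 0: the goods are substitutes.

0.086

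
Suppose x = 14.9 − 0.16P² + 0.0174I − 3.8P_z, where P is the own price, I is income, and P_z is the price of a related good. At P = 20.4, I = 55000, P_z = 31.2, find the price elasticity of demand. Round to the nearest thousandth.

-0.169

Substituting, x = 14.9 − 0.16(20.4)² + 0.0174(55000) − 3.8(31.2) = 14.9 − 66.5856 + 957 − 118.56 = 786.7544.
∂x/∂P = −2·0.16·P = -6.528, so E_p = -6.528·(20.4/786.7544) ≈ -0.169.
|E_p| < 1: demand is inelastic.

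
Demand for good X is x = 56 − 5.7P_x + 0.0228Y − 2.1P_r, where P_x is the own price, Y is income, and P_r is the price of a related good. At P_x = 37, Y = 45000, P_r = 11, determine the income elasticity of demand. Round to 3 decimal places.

1.210

Evaluating quantity at (P_x, Y, P_r) gives x = 56 − 5.7(37) + 0.0228(45000) − 2.1(11) = 56 − 210.9 + 1026 − 23.1 = 848.
∂x/∂Y = +0.0228, so E_I = 0.0228·(45000/848) ≈ 1.210.
E_I > 1: normal good (luxury).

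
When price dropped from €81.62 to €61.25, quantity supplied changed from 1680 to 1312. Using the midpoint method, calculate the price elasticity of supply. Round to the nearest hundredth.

%ΔQ = (1312 − 1680)/[(1680 + 1312)/2] = -368/1496 ≈ -0.2460.
%ΔP = (61.25 − 81.62)/[(81.62 + 61.25)/2] = -20.37/71.435 ≈ -0.2852.
Arc elasticity E = %ΔQ/%ΔP ≈ -0.2460/-0.2852 ≈ 0.86.
|E| < 1: supply is inelastic over this range.

0.86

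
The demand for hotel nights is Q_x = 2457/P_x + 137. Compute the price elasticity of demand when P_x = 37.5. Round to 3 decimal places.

At P_x = 37.5, Q_x = 202.52.
dQ_x/dP_x = −2457/P_x² = −1.7472.
Point elasticity E = (dQ_x/dP_x)·(P_x/Q_x) = -1.7472 × 37.5/202.52 ≈ -0.324.
|E| < 1, so demand is inelastic at this price.

-0.324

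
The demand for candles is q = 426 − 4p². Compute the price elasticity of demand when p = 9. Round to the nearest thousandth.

At p = 9, q = 102.
dq/dp = −2·4·p = −72.
Point elasticity E = (dq/dp)·(p/q) = -72 × 9/102 ≈ -6.353.
|E| > 1, so demand is elastic at this price.

-6.353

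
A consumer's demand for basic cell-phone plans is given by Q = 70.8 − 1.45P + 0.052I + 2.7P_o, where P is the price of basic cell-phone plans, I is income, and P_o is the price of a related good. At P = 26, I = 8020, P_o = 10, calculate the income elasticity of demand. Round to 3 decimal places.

0.874

Evaluating quantity at (P, I, P_o) gives Q = 70.8 − 1.45(26) + 0.052(8020) + 2.7(10) = 70.8 − 37.7 + 417.04 + 27 = 477.14.
∂Q/∂I = +0.052, so E_I = 0.052·(8020/477.14) ≈ 0.874.
E_I ∈ (0,1): normal good (necessity).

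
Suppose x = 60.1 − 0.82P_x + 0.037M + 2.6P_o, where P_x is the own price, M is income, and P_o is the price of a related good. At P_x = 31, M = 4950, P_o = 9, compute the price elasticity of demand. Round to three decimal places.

At the given point, x = 60.1 − 0.82(31) + 0.037(4950) + 2.6(9) = 60.1 − 25.42 + 183.15 + 23.4 = 241.23.
∂x/∂P_x = −0.82, so E_p = (−0.82)·(31/241.23) ≈ -0.105.
|E_p| < 1: demand is inelastic.

-0.105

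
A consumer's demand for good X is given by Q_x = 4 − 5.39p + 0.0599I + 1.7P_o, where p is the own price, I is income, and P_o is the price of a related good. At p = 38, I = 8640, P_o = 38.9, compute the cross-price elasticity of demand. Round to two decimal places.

0.17

Q_x = 4 − 5.39(38) + 0.0599(8640) + 1.7(38.9) = 4 − 204.82 + 517.536 + 66.13 = 382.846.
∂Q_x/∂P_o = +1.7, so E_xy = 1.7·(38.9/382.846) ≈ 0.17.
E_xy > 0: the goods are substitutes.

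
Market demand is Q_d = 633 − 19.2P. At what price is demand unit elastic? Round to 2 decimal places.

For linear demand Q_d = a − bP, E = −bP/(a − bP). |E| = 1 ⇒ bP = a − bP ⇒ P = a/(2b).
P = 633/(2·19.2) ≈ 16.48.

16.48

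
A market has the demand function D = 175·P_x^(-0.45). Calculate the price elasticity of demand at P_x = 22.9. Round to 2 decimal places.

-0.45

For a Cobb–Douglas (constant-elasticity) form D = A·P_x^α·…, the elasticity with respect to P_x equals the exponent α at every point.
Here the exponent on P_x is -0.45, so the price elasticity of demand is -0.45.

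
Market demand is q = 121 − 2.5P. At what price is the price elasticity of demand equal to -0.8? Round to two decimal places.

Set −bP/(a − bP) = −0.8 ⇒ bP = 0.8(a − bP) ⇒ bP(1+0.8) = 0.8·a.
P = 0.8·121/(2.5·1.8) ≈ 21.51.

21.51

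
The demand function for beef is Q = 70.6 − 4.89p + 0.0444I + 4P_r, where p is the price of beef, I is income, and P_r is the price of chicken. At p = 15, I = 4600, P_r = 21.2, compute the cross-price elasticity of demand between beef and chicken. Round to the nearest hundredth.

Q = 70.6 − 4.89(15) + 0.0444(4600) + 4(21.2) = 70.6 − 73.35 + 204.24 + 84.8 = 286.29.
∂Q/∂P_r = +4, so E_xy = 4·(21.2/286.29) ≈ 0.30.
E_xy > 0: the goods are substitutes.

0.30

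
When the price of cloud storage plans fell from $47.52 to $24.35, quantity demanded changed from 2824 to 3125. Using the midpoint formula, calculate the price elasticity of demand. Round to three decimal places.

%Δq = (3125 − 2824)/[(2824 + 3125)/2] = 301/2974.5 ≈ 0.1012.
%Δp = (24.35 − 47.52)/[(47.52 + 24.35)/2] = -23.17/35.935 ≈ -0.6448.
Arc elasticity E = %Δq/%Δp ≈ 0.1012/-0.6448 ≈ -0.157.
|E| < 1: demand is inelastic over this range.

-0.157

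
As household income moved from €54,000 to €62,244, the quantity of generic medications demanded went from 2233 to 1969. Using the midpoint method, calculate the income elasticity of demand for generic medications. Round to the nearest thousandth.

%ΔQ = (1969 − 2233)/[(2233+1969)/2] = -264/2101 ≈ -0.1257.
%ΔY = (62,244 − 54,000)/[(54,000+62,244)/2] = 8244/58122 ≈ 0.1418.
E_I = %ΔQ/%ΔY ≈ -0.886.
E_I < 0: inferior good.

-0.886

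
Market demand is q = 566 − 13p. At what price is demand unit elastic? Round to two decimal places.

For linear demand q = a − bp, E = −bp/(a − bp). |E| = 1 ⇒ bp = a − bp ⇒ p = a/(2b).
p = 566/(2·13) ≈ 21.77.

21.77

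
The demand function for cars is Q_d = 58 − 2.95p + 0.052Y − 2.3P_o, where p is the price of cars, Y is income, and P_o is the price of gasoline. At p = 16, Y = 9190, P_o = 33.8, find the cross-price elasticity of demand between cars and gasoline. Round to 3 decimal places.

First evaluate Q_d: 58 − 2.95(16) + 0.052(9190) − 2.3(33.8) = 58 − 47.2 + 477.88 − 77.74 = 410.94.
∂Q_d/∂P_o = −2.3, so E_xy = -2.3·(33.8/410.94) ≈ -0.189.
E_xy < 0: the goods are complements.

-0.189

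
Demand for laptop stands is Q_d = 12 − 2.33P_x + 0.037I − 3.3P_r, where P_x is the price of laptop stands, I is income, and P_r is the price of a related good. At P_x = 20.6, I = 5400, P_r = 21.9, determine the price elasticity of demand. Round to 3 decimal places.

At the given point, Q_d = 12 − 2.33(20.6) + 0.037(5400) − 3.3(21.9) = 12 − 47.998 + 199.8 − 72.27 = 91.532.
∂Q_d/∂P_x = −2.33, so E_p = (−2.33)·(20.6/91.532) ≈ -0.524.
|E_p| < 1: demand is inelastic.

-0.524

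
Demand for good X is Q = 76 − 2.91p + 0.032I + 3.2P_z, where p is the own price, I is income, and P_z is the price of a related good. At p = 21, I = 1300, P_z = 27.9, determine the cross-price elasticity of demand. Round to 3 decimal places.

0.612

First evaluate Q: 76 − 2.91(21) + 0.032(1300) + 3.2(27.9) = 76 − 61.11 + 41.6 + 89.28 = 145.77.
∂Q/∂P_z = +3.2, so E_xy = 3.2·(27.9/145.77) ≈ 0.612.
E_xy > 0: the goods are substitutes.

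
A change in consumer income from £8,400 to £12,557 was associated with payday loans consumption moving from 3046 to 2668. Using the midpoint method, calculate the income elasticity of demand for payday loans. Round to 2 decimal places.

%ΔQ = (2668 − 3046)/[(3046+2668)/2] = -378/2857 ≈ -0.1323.
%ΔI = (12,557 − 8,400)/[(8,400+12,557)/2] = 4157/10478.5 ≈ 0.3967.
E_I = %ΔQ/%ΔI ≈ -0.33.
E_I < 0: inferior good.

-0.33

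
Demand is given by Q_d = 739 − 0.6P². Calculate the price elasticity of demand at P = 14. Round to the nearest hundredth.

At P = 14, Q_d = 621.4.
dQ_d/dP = −2·0.6·P = −16.8.
Point elasticity E = (dQ_d/dP)·(P/Q_d) = -16.8 × 14/621.4 ≈ -0.38.
|E| < 1, so demand is inelastic at this price.

-0.38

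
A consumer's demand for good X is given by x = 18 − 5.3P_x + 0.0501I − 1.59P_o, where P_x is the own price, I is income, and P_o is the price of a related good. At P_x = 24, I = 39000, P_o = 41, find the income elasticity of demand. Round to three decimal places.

First evaluate x: 18 − 5.3(24) + 0.0501(39000) − 1.59(41) = 18 − 127.2 + 1953.9 − 65.19 = 1779.51.
∂x/∂I = +0.0501, so E_I = 0.0501·(39000/1779.51) ≈ 1.098.
E_I > 1: normal good (luxury).

1.098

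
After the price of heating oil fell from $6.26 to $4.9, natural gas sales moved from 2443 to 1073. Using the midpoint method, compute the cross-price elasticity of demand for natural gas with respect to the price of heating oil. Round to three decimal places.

3.197

%ΔQ_x = (1073 − 2443)/[(2443+1073)/2] = -1370/1758 ≈ -0.7793.
%ΔP_y = (4.9 − 6.26)/[(6.26+4.9)/2] ≈ -0.2437.
E_xy = -0.7793/-0.2437 ≈ 3.197.
E_xy > 0, so natural gas and heating oil are substitutes.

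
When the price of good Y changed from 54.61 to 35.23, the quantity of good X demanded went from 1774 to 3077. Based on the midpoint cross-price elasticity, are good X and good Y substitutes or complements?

complements

%ΔQ_x = (3077 − 1774)/[(1774+3077)/2] = 1303/2425.5 ≈ 0.5372.
%ΔP_y = (35.23 − 54.61)/[(54.61+35.23)/2] ≈ -0.4314.
E_xy = 0.5372/-0.4314 ≈ -1.245.
E_xy < 0, so the goods are complements.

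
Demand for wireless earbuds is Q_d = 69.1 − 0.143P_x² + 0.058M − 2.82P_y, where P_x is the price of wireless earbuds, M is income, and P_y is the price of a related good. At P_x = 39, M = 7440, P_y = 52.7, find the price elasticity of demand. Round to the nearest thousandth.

First evaluate Q_d: 69.1 − 0.143(39)² + 0.058(7440) − 2.82(52.7) = 69.1 − 217.503 + 431.52 − 148.614 = 134.503.
∂Q_d/∂P_x = −2·0.143·P_x = -11.154, so E_p = -11.154·(39/134.503) ≈ -3.234.
|E_p| > 1: demand is elastic.

-3.234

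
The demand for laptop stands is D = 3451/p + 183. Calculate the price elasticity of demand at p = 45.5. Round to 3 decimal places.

-0.293

At p = 45.5, D = 258.8462.
dD/dp = −3451/p² = −1.6669.
Point elasticity E = (dD/dp)·(p/D) = -1.6669 × 45.5/258.8462 ≈ -0.293.
|E| < 1, so demand is inelastic at this price.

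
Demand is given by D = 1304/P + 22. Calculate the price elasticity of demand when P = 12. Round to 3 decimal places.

At P = 12, D = 130.6667.
dD/dP = −1304/P² = −9.0556.
Point elasticity E = (dD/dP)·(P/D) = -9.0556 × 12/130.6667 ≈ -0.832.
|E| < 1, so demand is inelastic at this price.

-0.832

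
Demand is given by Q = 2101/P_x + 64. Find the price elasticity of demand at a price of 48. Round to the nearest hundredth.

-0.41

At P_x = 48, Q = 107.7708.
dQ/dP_x = −2101/P_x² = −0.9119.
Point elasticity E = (dQ/dP_x)·(P_x/Q) = -0.9119 × 48/107.7708 ≈ -0.41.
|E| < 1, so demand is inelastic at this price.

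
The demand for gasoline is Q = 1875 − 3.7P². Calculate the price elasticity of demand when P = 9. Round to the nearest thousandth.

At P = 9, Q = 1575.3.
dQ/dP = −2·3.7·P = −66.6.
Point elasticity E = (dQ/dP)·(P/Q) = -66.6 × 9/1575.3 ≈ -0.380.
|E| < 1, so demand is inelastic at this price.

-0.380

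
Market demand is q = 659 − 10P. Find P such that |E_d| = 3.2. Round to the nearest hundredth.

Set −bP/(a − bP) = −3.2 ⇒ bP = 3.2(a − bP) ⇒ bP(1+3.2) = 3.2·a.
P = 3.2·659/(10·4.2) ≈ 50.21.

50.21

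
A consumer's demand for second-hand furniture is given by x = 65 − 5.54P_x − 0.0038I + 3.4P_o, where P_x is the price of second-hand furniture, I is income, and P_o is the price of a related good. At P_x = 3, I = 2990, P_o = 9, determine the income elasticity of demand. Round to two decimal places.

-0.17

At the given point, x = 65 − 5.54(3) − 0.0038(2990) + 3.4(9) = 65 − 16.62 − 11.362 + 30.6 = 67.618.
∂x/∂I = −0.0038, so E_I = -0.0038·(2990/67.618) ≈ -0.17.
E_I < 0: inferior good.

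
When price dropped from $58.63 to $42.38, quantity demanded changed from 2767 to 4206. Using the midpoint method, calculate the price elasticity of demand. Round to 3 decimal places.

%ΔQ = (4206 − 2767)/[(2767 + 4206)/2] = 1439/3486.5 ≈ 0.4127.
%ΔP = (42.38 − 58.63)/[(58.63 + 42.38)/2] = -16.25/50.505 ≈ -0.3218.
Arc elasticity E = %ΔQ/%ΔP ≈ 0.4127/-0.3218 ≈ -1.283.
|E| > 1: demand is elastic over this range.

-1.283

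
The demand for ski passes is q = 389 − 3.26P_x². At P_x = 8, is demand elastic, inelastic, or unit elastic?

At P_x = 8, q = 180.36.
dq/dP_x = −2·3.26·P_x = −52.16.
Point elasticity E = (dq/dP_x)·(P_x/q) = -52.16 × 8/180.36 ≈ -2.314.
|E| ≈ 2.314 > 1, so demand is elastic.

elastic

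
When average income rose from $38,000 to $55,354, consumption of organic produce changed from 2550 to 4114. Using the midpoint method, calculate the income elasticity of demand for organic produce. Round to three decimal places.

1.263

%ΔQ = (4114 − 2550)/[(2550+4114)/2] = 1564/3332 ≈ 0.4694.
%ΔY = (55,354 − 38,000)/[(38,000+55,354)/2] = 17354/46677 ≈ 0.3718.
E_I = %ΔQ/%ΔY ≈ 1.263.
E_I > 1: normal good (luxury).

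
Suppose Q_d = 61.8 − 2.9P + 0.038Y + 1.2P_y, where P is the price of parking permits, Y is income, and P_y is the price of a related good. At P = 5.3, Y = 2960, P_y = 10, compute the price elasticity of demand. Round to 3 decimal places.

-0.090

Evaluating quantity at (P, Y, P_y) gives Q_d = 61.8 − 2.9(5.3) + 0.038(2960) + 1.2(10) = 61.8 − 15.37 + 112.48 + 12 = 170.91.
∂Q_d/∂P = −2.9, so E_p = (−2.9)·(5.3/170.91) ≈ -0.090.
|E_p| < 1: demand is inelastic.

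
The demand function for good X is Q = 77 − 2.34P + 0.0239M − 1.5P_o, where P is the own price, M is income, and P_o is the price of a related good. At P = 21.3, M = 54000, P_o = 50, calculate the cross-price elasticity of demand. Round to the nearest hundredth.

-0.06

At the given point, Q = 77 − 2.34(21.3) + 0.0239(54000) − 1.5(50) = 77 − 49.842 + 1290.6 − 75 = 1242.758.
∂Q/∂P_o = −1.5, so E_xy = -1.5·(50/1242.758) ≈ -0.06.
E_xy < 0: the goods are complements.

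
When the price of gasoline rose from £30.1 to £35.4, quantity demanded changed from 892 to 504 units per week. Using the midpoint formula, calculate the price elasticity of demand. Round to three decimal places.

-3.435

%ΔQ = (504 − 892)/[(892 + 504)/2] = -388/698 ≈ -0.5559.
%ΔP = (35.4 − 30.1)/[(30.1 + 35.4)/2] = 5.3/32.75 ≈ 0.1618.
Arc elasticity E = %ΔQ/%ΔP ≈ -0.5559/0.1618 ≈ -3.435.
|E| > 1: demand is elastic over this range.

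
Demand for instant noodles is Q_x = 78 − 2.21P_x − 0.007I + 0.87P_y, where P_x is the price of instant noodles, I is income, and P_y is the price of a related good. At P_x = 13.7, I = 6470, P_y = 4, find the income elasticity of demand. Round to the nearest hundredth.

Substituting, Q_x = 78 − 2.21(13.7) − 0.007(6470) + 0.87(4) = 78 − 30.277 − 45.29 + 3.48 = 5.913.
∂Q_x/∂I = −0.007, so E_I = -0.007·(6470/5.913) ≈ -7.66.
E_I < 0: inferior good.

-7.66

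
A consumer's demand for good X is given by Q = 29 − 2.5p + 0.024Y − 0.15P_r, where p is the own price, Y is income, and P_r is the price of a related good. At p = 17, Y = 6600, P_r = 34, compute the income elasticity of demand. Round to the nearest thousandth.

1.133

At the given point, Q = 29 − 2.5(17) + 0.024(6600) − 0.15(34) = 29 − 42.5 + 158.4 − 5.1 = 139.8.
∂Q/∂Y = +0.024, so E_I = 0.024·(6600/139.8) ≈ 1.133.
E_I > 1: normal good (luxury).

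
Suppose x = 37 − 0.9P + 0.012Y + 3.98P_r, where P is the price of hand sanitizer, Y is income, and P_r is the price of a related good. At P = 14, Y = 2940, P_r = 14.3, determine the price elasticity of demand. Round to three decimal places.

-0.108

x = 37 − 0.9(14) + 0.012(2940) + 3.98(14.3) = 37 − 12.6 + 35.28 + 56.914 = 116.594.
∂x/∂P = −0.9, so E_p = (−0.9)·(14/116.594) ≈ -0.108.
|E_p| < 1: demand is inelastic.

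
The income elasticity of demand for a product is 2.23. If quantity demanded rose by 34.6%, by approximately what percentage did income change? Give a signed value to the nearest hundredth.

15.52

%ΔQ ≈ E × %ΔI ⇒ %ΔI = %ΔQ / E = (34.6%)/(2.23) ≈ 15.52%.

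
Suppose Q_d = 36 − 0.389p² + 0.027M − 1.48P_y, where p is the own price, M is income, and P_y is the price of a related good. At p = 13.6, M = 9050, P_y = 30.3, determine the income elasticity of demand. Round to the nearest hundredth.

1.49

First evaluate Q_d: 36 − 0.389(13.6)² + 0.027(9050) − 1.48(30.3) = 36 − 71.9494 + 244.35 − 44.844 = 163.5566.
∂Q_d/∂M = +0.027, so E_I = 0.027·(9050/163.5566) ≈ 1.49.
E_I > 1: normal good (luxury).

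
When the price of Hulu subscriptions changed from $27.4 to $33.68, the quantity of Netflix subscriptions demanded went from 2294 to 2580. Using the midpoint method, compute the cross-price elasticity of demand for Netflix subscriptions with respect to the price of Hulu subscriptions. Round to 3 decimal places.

%ΔQ_x = (2580 − 2294)/[(2294+2580)/2] = 286/2437 ≈ 0.1174.
%ΔP_y = (33.68 − 27.4)/[(27.4+33.68)/2] ≈ 0.2056.
E_xy = 0.1174/0.2056 ≈ 0.571.
E_xy > 0, so Netflix subscriptions and Hulu subscriptions are substitutes.

0.571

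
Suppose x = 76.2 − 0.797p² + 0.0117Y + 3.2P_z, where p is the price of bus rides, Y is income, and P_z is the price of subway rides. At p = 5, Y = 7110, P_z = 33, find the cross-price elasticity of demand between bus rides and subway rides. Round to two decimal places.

0.43

Substituting, x = 76.2 − 0.797(5)² + 0.0117(7110) + 3.2(33) = 76.2 − 19.925 + 83.187 + 105.6 = 245.062.
∂x/∂P_z = +3.2, so E_xy = 3.2·(33/245.062) ≈ 0.43.
E_xy > 0: the goods are substitutes.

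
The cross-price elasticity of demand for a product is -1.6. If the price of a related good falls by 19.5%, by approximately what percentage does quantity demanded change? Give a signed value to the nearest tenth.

%ΔQ ≈ E × %ΔP_y = (-1.6) × (-19.5%) = 31.2%.

31.2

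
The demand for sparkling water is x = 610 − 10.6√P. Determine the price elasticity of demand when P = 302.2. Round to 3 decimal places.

At P = 302.2, x = 425.7307.
dx/dP = −10.6/(2√P) = −10.6/(2·17.3839).
Point elasticity E = (dx/dP)·(P/x) = -0.3049 × 302.2/425.7307 ≈ -0.216.
|E| < 1, so demand is inelastic at this price.

-0.216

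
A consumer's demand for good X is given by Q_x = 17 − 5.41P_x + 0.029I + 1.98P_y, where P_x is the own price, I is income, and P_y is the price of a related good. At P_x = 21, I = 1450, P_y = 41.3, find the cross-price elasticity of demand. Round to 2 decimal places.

Substituting, Q_x = 17 − 5.41(21) + 0.029(1450) + 1.98(41.3) = 17 − 113.61 + 42.05 + 81.774 = 27.214.
∂Q_x/∂P_y = +1.98, so E_xy = 1.98·(41.3/27.214) ≈ 3.00.
E_xy > 0: the goods are substitutes.

3.00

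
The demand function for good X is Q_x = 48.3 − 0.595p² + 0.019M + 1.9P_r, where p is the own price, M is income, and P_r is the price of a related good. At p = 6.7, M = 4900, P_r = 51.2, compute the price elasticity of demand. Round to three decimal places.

Q_x = 48.3 − 0.595(6.7)² + 0.019(4900) + 1.9(51.2) = 48.3 − 26.7096 + 93.1 + 97.28 = 211.9705.
∂Q_x/∂p = −2·0.595·p = -7.973, so E_p = -7.973·(6.7/211.9705) ≈ -0.252.
|E_p| < 1: demand is inelastic.

-0.252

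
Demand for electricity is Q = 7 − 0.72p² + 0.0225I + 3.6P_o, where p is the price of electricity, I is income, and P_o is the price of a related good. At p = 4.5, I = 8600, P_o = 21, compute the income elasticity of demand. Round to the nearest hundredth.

Q = 7 − 0.72(4.5)² + 0.0225(8600) + 3.6(21) = 7 − 14.58 + 193.5 + 75.6 = 261.52.
∂Q/∂I = +0.0225, so E_I = 0.0225·(8600/261.52) ≈ 0.74.
E_I ∈ (0,1): normal good (necessity).

0.74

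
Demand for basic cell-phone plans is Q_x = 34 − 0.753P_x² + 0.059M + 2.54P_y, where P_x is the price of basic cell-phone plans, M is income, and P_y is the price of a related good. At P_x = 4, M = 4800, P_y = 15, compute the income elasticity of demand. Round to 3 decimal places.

Q_x = 34 − 0.753(4)² + 0.059(4800) + 2.54(15) = 34 − 12.048 + 283.2 + 38.1 = 343.252.
∂Q_x/∂M = +0.059, so E_I = 0.059·(4800/343.252) ≈ 0.825.
E_I ∈ (0,1): normal good (necessity).

0.825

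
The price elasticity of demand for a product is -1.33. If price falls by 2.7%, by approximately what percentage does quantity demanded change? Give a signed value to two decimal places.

3.59

%ΔQ ≈ E × %ΔP = (-1.33) × (-2.7%) ≈ 3.59%.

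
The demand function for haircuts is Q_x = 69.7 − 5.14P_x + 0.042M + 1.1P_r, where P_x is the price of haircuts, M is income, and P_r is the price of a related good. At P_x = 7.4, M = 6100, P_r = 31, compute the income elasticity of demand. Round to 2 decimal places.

0.80

Evaluating quantity at (P_x, M, P_r) gives Q_x = 69.7 − 5.14(7.4) + 0.042(6100) + 1.1(31) = 69.7 − 38.036 + 256.2 + 34.1 = 321.964.
∂Q_x/∂M = +0.042, so E_I = 0.042·(6100/321.964) ≈ 0.80.
E_I ∈ (0,1): normal good (necessity).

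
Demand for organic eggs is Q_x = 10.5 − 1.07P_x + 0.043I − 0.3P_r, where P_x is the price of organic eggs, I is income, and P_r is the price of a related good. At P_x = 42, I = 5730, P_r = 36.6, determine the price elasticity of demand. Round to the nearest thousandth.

-0.224

Evaluating quantity at (P_x, I, P_r) gives Q_x = 10.5 − 1.07(42) + 0.043(5730) − 0.3(36.6) = 10.5 − 44.94 + 246.39 − 10.98 = 200.97.
∂Q_x/∂P_x = −1.07, so E_p = (−1.07)·(42/200.97) ≈ -0.224.
|E_p| < 1: demand is inelastic.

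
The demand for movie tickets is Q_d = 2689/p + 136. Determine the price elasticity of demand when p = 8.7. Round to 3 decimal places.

At p = 8.7, Q_d = 445.0805.
dQ_d/dp = −2689/p² = −35.5265.
Point elasticity E = (dQ_d/dp)·(p/Q_d) = -35.5265 × 8.7/445.0805 ≈ -0.694.
|E| < 1, so demand is inelastic at this price.

-0.694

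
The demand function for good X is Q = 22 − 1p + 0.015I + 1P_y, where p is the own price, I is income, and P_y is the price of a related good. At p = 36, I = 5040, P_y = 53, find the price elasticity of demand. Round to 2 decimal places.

-0.31

Q = 22 − 1(36) + 0.015(5040) + 1(53) = 22 − 36 + 75.6 + 53 = 114.6.
∂Q/∂p = −1, so E_p = (−1)·(36/114.6) ≈ -0.31.
|E_p| < 1: demand is inelastic.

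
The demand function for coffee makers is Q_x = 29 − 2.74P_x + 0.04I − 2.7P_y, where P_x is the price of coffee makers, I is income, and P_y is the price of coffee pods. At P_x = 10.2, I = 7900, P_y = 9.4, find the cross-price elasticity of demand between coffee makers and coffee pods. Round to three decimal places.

-0.087

Q_x = 29 − 2.74(10.2) + 0.04(7900) − 2.7(9.4) = 29 − 27.948 + 316 − 25.38 = 291.672.
∂Q_x/∂P_y = −2.7, so E_xy = -2.7·(9.4/291.672) ≈ -0.087.
E_xy < 0: the goods are complements.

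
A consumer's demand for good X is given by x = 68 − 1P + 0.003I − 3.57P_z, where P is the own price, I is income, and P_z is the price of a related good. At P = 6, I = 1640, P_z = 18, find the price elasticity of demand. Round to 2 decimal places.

-2.26

Substituting, x = 68 − 1(6) + 0.003(1640) − 3.57(18) = 68 − 6 + 4.92 − 64.26 = 2.66.
∂x/∂P = −1, so E_p = (−1)·(6/2.66) ≈ -2.26.
|E_p| > 1: demand is elastic.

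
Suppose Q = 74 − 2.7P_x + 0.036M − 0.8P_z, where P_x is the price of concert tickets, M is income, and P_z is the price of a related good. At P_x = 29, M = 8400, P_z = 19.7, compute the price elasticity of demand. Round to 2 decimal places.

Substituting, Q = 74 − 2.7(29) + 0.036(8400) − 0.8(19.7) = 74 − 78.3 + 302.4 − 15.76 = 282.34.
∂Q/∂P_x = −2.7, so E_p = (−2.7)·(29/282.34) ≈ -0.28.
|E_p| < 1: demand is inelastic.

-0.28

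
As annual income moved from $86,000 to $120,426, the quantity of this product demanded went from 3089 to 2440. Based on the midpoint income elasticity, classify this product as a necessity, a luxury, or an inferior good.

inferior

%ΔQ = (2440 − 3089)/[(3089+2440)/2] = -649/2764.5 ≈ -0.2348.
%ΔY = (120,426 − 86,000)/[(86,000+120,426)/2] = 34426/103213 ≈ 0.3335.
E_I = %ΔQ/%ΔY ≈ -0.704.
E_I < 0: inferior good.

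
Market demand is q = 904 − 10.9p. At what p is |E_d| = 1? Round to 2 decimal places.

41.47

For linear demand q = a − bp, E = −bp/(a − bp). |E| = 1 ⇒ bp = a − bp ⇒ p = a/(2b).
p = 904/(2·10.9) ≈ 41.47.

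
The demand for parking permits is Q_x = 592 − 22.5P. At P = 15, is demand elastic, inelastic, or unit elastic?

At P = 15, Q_x = 254.5.
dQ_x/dP = −22.5.
Point elasticity E = (dQ_x/dP)·(P/Q_x) = -22.5 × 15/254.5 ≈ -1.326.
|E| ≈ 1.326 > 1, so demand is elastic.

elastic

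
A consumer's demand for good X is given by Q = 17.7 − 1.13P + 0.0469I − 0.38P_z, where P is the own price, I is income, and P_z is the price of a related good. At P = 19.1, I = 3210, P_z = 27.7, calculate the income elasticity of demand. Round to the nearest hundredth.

1.11

First evaluate Q: 17.7 − 1.13(19.1) + 0.0469(3210) − 0.38(27.7) = 17.7 − 21.583 + 150.549 − 10.526 = 136.14.
∂Q/∂I = +0.0469, so E_I = 0.0469·(3210/136.14) ≈ 1.11.
E_I > 1: normal good (luxury).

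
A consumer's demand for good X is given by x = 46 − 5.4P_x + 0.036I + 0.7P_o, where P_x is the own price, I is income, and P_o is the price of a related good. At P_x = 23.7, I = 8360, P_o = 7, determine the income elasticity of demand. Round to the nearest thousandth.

x = 46 − 5.4(23.7) + 0.036(8360) + 0.7(7) = 46 − 127.98 + 300.96 + 4.9 = 223.88.
∂x/∂I = +0.036, so E_I = 0.036·(8360/223.88) ≈ 1.344.
E_I > 1: normal good (luxury).

1.344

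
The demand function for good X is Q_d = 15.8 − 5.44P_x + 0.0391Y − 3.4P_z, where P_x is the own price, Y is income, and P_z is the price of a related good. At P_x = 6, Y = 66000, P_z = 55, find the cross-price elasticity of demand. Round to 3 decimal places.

-0.079

Substituting, Q_d = 15.8 − 5.44(6) + 0.0391(66000) − 3.4(55) = 15.8 − 32.64 + 2580.6 − 187 = 2376.76.
∂Q_d/∂P_z = −3.4, so E_xy = -3.4·(55/2376.76) ≈ -0.079.
E_xy < 0: the goods are complements.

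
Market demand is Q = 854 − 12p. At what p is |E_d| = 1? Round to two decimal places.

For linear demand Q = a − bp, E = −bp/(a − bp). |E| = 1 ⇒ bp = a − bp ⇒ p = a/(2b).
p = 854/(2·12) ≈ 35.58.

35.58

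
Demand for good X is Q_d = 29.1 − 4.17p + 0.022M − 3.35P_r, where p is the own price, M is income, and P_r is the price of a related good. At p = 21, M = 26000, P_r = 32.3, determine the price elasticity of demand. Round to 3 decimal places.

At the given point, Q_d = 29.1 − 4.17(21) + 0.022(26000) − 3.35(32.3) = 29.1 − 87.57 + 572 − 108.205 = 405.325.
∂Q_d/∂p = −4.17, so E_p = (−4.17)·(21/405.325) ≈ -0.216.
|E_p| < 1: demand is inelastic.

-0.216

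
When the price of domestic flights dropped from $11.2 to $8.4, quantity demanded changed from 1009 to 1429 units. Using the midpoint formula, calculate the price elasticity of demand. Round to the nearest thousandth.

-1.206

%ΔQ = (1429 − 1009)/[(1009 + 1429)/2] = 420/1219 ≈ 0.3445.
%Δp = (8.4 − 11.2)/[(11.2 + 8.4)/2] = -2.8/9.8 ≈ -0.2857.
Arc elasticity E = %ΔQ/%Δp ≈ 0.3445/-0.2857 ≈ -1.206.
|E| > 1: demand is elastic over this range.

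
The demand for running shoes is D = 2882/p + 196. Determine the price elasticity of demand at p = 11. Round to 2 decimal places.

-0.57

At p = 11, D = 458.
dD/dp = −2882/p² = −23.8182.
Point elasticity E = (dD/dp)·(p/D) = -23.8182 × 11/458 ≈ -0.57.
|E| < 1, so demand is inelastic at this price.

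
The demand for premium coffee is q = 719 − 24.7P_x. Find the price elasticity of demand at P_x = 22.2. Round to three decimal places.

At P_x = 22.2, q = 170.66.
dq/dP_x = −24.7.
Point elasticity E = (dq/dP_x)·(P_x/q) = -24.7 × 22.2/170.66 ≈ -3.213.
|E| > 1, so demand is elastic at this price.

-3.213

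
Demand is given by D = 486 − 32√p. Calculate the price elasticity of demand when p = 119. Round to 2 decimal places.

-1.27

At p = 119, D = 136.9212.
dD/dp = −32/(2√p) = −32/(2·10.9087).
Point elasticity E = (dD/dp)·(p/D) = -1.4667 × 119/136.9212 ≈ -1.27.
|E| > 1, so demand is elastic at this price.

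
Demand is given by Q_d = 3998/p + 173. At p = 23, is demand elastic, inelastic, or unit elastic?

inelastic

At p = 23, Q_d = 346.8261.
dQ_d/dp = −3998/p² = −7.5577.
Point elasticity E = (dQ_d/dp)·(p/Q_d) = -7.5577 × 23/346.8261 ≈ -0.501.
|E| ≈ 0.501 < 1, so demand is inelastic.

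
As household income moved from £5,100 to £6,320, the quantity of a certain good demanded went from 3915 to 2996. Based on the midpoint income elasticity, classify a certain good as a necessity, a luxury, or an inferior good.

%ΔQ = (2996 − 3915)/[(3915+2996)/2] = -919/3455.5 ≈ -0.2660.
%ΔI = (6,320 − 5,100)/[(5,100+6,320)/2] = 1220/5710 ≈ 0.2137.
E_I = %ΔQ/%ΔI ≈ -1.245.
E_I < 0: inferior good.

inferior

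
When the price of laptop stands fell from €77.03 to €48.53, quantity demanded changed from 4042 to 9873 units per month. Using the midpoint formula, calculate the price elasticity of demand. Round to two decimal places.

%ΔQ = (9873 − 4042)/[(4042 + 9873)/2] = 5831/6957.5 ≈ 0.8381.
%Δp = (48.53 − 77.03)/[(77.03 + 48.53)/2] = -28.5/62.78 ≈ -0.4540.
Arc elasticity E = %ΔQ/%Δp ≈ 0.8381/-0.4540 ≈ -1.85.
|E| > 1: demand is elastic over this range.

-1.85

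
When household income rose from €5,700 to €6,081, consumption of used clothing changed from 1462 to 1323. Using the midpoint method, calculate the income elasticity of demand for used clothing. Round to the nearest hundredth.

%ΔQ = (1323 − 1462)/[(1462+1323)/2] = -139/1392.5 ≈ -0.0998.
%ΔI = (6,081 − 5,700)/[(5,700+6,081)/2] = 381/5890.5 ≈ 0.0647.
E_I = %ΔQ/%ΔI ≈ -1.54.
E_I < 0: inferior good.

-1.54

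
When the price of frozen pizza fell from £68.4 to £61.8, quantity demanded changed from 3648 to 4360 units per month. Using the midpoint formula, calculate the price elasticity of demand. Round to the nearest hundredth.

-1.75

%ΔQ = (4360 − 3648)/[(3648 + 4360)/2] = 712/4004 ≈ 0.1778.
%ΔP = (61.8 − 68.4)/[(68.4 + 61.8)/2] = -6.6/65.1 ≈ -0.1014.
Arc elasticity E = %ΔQ/%ΔP ≈ 0.1778/-0.1014 ≈ -1.75.
|E| > 1: demand is elastic over this range.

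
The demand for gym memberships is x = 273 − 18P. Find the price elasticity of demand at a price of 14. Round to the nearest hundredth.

-12.00

At P = 14, x = 21.
dx/dP = −18.
Point elasticity E = (dx/dP)·(P/x) = -18 × 14/21 ≈ -12.00.
|E| > 1, so demand is elastic at this price.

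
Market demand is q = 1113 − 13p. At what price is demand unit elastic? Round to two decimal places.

42.81

For linear demand q = a − bp, E = −bp/(a − bp). |E| = 1 ⇒ bp = a − bp ⇒ p = a/(2b).
p = 1113/(2·13) ≈ 42.81.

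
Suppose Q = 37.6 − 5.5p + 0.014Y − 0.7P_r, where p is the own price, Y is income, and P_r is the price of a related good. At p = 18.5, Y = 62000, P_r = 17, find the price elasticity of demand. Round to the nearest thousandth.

Substituting, Q = 37.6 − 5.5(18.5) + 0.014(62000) − 0.7(17) = 37.6 − 101.75 + 868 − 11.9 = 791.95.
∂Q/∂p = −5.5, so E_p = (−5.5)·(18.5/791.95) ≈ -0.128.
|E_p| < 1: demand is inelastic.

-0.128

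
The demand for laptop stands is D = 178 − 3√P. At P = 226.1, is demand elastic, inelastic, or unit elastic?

At P = 226.1, D = 132.8901.
dD/dP = −3/(2√P) = −3/(2·15.0366).
Point elasticity E = (dD/dP)·(P/D) = -0.0998 × 226.1/132.8901 ≈ -0.170.
|E| ≈ 0.170 < 1, so demand is inelastic.

inelastic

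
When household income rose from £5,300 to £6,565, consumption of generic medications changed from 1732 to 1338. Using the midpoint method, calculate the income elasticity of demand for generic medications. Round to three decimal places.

-1.204

%ΔQ = (1338 − 1732)/[(1732+1338)/2] = -394/1535 ≈ -0.2567.
%ΔY = (6,565 − 5,300)/[(5,300+6,565)/2] = 1265/5932.5 ≈ 0.2132.
E_I = %ΔQ/%ΔY ≈ -1.204.
E_I < 0: inferior good.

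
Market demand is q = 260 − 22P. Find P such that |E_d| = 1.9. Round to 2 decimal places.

7.74

Set −bP/(a − bP) = −1.9 ⇒ bP = 1.9(a − bP) ⇒ bP(1+1.9) = 1.9·a.
P = 1.9·260/(22·2.9) ≈ 7.74.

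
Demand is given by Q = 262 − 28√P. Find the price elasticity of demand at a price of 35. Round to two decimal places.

At P = 35, Q = 96.3498.
dQ/dP = −28/(2√P) = −28/(2·5.9161).
Point elasticity E = (dQ/dP)·(P/Q) = -2.3664 × 35/96.3498 ≈ -0.86.
|E| < 1, so demand is inelastic at this price.

-0.86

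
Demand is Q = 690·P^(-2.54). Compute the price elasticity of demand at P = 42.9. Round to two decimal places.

-2.54

For a Cobb–Douglas (constant-elasticity) form Q = A·P^α·…, the elasticity with respect to P equals the exponent α at every point.
Here the exponent on P is -2.54, so the price elasticity of demand is -2.54.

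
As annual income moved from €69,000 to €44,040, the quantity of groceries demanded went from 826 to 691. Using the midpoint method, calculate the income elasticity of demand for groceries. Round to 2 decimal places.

%ΔQ = (691 − 826)/[(826+691)/2] = -135/758.5 ≈ -0.1780.
%ΔM = (44,040 − 69,000)/[(69,000+44,040)/2] = -24960/56520 ≈ -0.4416.
E_I = %ΔQ/%ΔM ≈ 0.40.
E_I ∈ (0,1): normal good (necessity).

0.40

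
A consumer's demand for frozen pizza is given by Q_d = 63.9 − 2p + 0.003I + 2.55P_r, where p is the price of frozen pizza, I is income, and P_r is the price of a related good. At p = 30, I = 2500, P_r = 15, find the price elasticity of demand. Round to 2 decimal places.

First evaluate Q_d: 63.9 − 2(30) + 0.003(2500) + 2.55(15) = 63.9 − 60 + 7.5 + 38.25 = 49.65.
∂Q_d/∂p = −2, so E_p = (−2)·(30/49.65) ≈ -1.21.
|E_p| > 1: demand is elastic.

-1.21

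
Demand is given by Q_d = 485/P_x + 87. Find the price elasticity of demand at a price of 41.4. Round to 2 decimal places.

-0.12

At P_x = 41.4, Q_d = 98.715.
dQ_d/dP_x = −485/P_x² = −0.283.
Point elasticity E = (dQ_d/dP_x)·(P_x/Q_d) = -0.283 × 41.4/98.715 ≈ -0.12.
|E| < 1, so demand is inelastic at this price.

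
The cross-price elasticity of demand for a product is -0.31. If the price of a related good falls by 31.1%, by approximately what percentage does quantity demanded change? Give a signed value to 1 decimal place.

%ΔQ ≈ E × %ΔP_y = (-0.31) × (-31.1%) ≈ 9.6%.

9.6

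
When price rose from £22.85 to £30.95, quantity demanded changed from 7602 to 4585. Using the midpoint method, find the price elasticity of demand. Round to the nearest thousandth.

-1.644

%Δq = (4585 − 7602)/[(7602 + 4585)/2] = -3017/6093.5 ≈ -0.4951.
%ΔP = (30.95 − 22.85)/[(22.85 + 30.95)/2] = 8.1/26.9 ≈ 0.3011.
Arc elasticity E = %Δq/%ΔP ≈ -0.4951/0.3011 ≈ -1.644.
|E| > 1: demand is elastic over this range.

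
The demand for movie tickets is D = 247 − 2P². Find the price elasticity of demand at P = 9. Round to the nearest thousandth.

-3.812

At P = 9, D = 85.
dD/dP = −2·2·P = −36.
Point elasticity E = (dD/dP)·(P/D) = -36 × 9/85 ≈ -3.812.
|E| > 1, so demand is elastic at this price.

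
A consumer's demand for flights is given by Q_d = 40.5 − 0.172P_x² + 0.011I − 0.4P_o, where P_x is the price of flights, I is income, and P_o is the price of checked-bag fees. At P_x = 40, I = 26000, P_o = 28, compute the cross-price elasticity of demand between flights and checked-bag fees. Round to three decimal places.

-0.279

First evaluate Q_d: 40.5 − 0.172(40)² + 0.011(26000) − 0.4(28) = 40.5 − 275.2 + 286 − 11.2 = 40.1.
∂Q_d/∂P_o = −0.4, so E_xy = -0.4·(28/40.1) ≈ -0.279.
E_xy < 0: the goods are complements.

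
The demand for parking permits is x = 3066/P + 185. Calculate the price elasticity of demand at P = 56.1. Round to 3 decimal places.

-0.228

At P = 56.1, x = 239.6524.
dx/dP = −3066/P² = −0.9742.
Point elasticity E = (dx/dP)·(P/x) = -0.9742 × 56.1/239.6524 ≈ -0.228.
|E| < 1, so demand is inelastic at this price.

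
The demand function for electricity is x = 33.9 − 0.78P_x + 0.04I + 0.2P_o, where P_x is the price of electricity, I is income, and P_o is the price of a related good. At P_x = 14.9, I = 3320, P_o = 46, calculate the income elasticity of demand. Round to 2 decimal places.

At the given point, x = 33.9 − 0.78(14.9) + 0.04(3320) + 0.2(46) = 33.9 − 11.622 + 132.8 + 9.2 = 164.278.
∂x/∂I = +0.04, so E_I = 0.04·(3320/164.278) ≈ 0.81.
E_I ∈ (0,1): normal good (necessity).

0.81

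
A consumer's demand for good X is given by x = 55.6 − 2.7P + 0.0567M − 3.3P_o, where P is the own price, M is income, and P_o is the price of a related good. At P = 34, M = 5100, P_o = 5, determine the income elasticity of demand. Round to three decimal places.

At the given point, x = 55.6 − 2.7(34) + 0.0567(5100) − 3.3(5) = 55.6 − 91.8 + 289.17 − 16.5 = 236.47.
∂x/∂M = +0.0567, so E_I = 0.0567·(5100/236.47) ≈ 1.223.
E_I > 1: normal good (luxury).

1.223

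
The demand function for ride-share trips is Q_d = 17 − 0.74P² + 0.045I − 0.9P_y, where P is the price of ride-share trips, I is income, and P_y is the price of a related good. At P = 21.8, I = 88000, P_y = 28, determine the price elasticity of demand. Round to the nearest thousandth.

-0.195

First evaluate Q_d: 17 − 0.74(21.8)² + 0.045(88000) − 0.9(28) = 17 − 351.6776 + 3960 − 25.2 = 3600.1224.
∂Q_d/∂P = −2·0.74·P = -32.264, so E_p = -32.264·(21.8/3600.1224) ≈ -0.195.
|E_p| < 1: demand is inelastic.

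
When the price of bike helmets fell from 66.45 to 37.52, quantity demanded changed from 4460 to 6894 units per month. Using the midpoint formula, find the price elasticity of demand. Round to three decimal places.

%Δq = (6894 − 4460)/[(4460 + 6894)/2] = 2434/5677 ≈ 0.4287.
%ΔP = (37.52 − 66.45)/[(66.45 + 37.52)/2] = -28.93/51.985 ≈ -0.5565.
Arc elasticity E = %Δq/%ΔP ≈ 0.4287/-0.5565 ≈ -0.770.
|E| < 1: demand is inelastic over this range.

-0.770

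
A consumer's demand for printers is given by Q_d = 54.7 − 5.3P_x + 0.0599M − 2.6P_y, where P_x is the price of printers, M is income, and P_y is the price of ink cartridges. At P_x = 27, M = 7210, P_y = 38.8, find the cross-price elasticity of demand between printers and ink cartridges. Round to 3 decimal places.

Evaluating quantity at (P_x, M, P_y) gives Q_d = 54.7 − 5.3(27) + 0.0599(7210) − 2.6(38.8) = 54.7 − 143.1 + 431.879 − 100.88 = 242.599.
∂Q_d/∂P_y = −2.6, so E_xy = -2.6·(38.8/242.599) ≈ -0.416.
E_xy < 0: the goods are complements.

-0.416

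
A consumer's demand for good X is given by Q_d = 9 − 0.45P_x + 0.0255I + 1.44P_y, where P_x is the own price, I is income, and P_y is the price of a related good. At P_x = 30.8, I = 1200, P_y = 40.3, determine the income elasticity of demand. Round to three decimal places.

0.365

Substituting, Q_d = 9 − 0.45(30.8) + 0.0255(1200) + 1.44(40.3) = 9 − 13.86 + 30.6 + 58.032 = 83.772.
∂Q_d/∂I = +0.0255, so E_I = 0.0255·(1200/83.772) ≈ 0.365.
E_I ∈ (0,1): normal good (necessity).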